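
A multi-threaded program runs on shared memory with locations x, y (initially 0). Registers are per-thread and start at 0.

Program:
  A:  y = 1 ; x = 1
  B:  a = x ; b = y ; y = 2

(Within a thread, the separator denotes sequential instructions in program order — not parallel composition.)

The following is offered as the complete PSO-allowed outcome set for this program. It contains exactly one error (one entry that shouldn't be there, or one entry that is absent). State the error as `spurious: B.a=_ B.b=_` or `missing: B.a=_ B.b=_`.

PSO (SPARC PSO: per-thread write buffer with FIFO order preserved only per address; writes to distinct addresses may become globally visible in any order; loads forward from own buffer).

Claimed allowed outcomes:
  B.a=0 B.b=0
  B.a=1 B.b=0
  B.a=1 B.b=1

outcome vector order: (B.a,B.b)
PSO (4): 00 01 10 11
PSO∖claimed = {01}

missing: B.a=0 B.b=1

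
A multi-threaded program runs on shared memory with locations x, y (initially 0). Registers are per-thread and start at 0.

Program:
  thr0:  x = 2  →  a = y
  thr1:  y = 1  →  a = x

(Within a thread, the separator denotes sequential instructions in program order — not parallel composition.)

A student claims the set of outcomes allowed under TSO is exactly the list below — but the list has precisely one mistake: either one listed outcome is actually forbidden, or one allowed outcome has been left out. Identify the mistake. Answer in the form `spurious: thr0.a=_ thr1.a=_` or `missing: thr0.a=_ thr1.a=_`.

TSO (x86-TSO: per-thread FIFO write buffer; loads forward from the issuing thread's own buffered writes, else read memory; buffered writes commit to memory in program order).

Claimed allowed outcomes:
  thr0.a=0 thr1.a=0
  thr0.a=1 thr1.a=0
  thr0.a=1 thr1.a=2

outcome vector order: (thr0.a,thr1.a)
TSO: 4 outcomes — {0/0 0/2 1/0 1/2}
TSO∖claimed = {0/2}

missing: thr0.a=0 thr1.a=2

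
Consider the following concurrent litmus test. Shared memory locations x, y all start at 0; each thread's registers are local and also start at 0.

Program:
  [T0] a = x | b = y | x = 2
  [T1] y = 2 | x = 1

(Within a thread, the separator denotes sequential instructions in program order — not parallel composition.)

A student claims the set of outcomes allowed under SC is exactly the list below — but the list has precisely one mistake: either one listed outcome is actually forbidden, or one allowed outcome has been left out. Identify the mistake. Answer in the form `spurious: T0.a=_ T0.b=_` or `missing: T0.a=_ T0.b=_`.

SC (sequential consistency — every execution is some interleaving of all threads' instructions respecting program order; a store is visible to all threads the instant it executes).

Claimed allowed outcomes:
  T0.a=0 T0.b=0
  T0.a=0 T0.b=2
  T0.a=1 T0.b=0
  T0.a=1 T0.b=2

spurious: T0.a=1 T0.b=0

outcome vector order: (T0.a,T0.b)
SC (3): <0 0>, <0 2>, <1 2>
claimed∖SC = {<1 0>}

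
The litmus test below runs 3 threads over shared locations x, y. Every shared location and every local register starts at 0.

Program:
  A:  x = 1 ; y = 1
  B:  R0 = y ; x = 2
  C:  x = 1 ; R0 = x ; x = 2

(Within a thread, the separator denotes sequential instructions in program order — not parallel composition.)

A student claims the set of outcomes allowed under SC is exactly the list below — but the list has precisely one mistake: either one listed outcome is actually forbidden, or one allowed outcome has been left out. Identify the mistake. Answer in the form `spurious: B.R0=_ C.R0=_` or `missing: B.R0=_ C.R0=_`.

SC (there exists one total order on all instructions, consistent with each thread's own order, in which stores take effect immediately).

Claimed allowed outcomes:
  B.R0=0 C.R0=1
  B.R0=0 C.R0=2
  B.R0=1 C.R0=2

missing: B.R0=1 C.R0=1

outcome vector order: (B.R0,C.R0)
under SC → 0/1; 0/2; 1/1; 1/2
SC∖claimed = {1/1}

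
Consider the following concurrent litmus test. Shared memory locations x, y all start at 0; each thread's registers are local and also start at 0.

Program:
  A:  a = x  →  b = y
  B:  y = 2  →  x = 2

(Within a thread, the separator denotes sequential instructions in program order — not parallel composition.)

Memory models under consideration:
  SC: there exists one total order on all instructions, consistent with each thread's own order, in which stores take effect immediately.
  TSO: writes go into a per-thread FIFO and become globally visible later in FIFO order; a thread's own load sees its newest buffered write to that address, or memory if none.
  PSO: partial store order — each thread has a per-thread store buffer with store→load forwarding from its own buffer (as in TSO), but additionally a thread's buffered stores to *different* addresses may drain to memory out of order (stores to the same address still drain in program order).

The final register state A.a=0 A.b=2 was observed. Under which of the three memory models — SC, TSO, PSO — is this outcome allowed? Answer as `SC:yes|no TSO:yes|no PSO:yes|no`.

SC:yes TSO:yes PSO:yes

outcome vector order: (A.a,A.b)
[SC] allowed = {<0 0> <0 2> <2 2>}
[TSO] allowed = {<0 0> <0 2> <2 2>}
[PSO] allowed = {<0 0> <0 2> <2 0> <2 2>}
target <0 2> ∈ {SC,TSO,PSO}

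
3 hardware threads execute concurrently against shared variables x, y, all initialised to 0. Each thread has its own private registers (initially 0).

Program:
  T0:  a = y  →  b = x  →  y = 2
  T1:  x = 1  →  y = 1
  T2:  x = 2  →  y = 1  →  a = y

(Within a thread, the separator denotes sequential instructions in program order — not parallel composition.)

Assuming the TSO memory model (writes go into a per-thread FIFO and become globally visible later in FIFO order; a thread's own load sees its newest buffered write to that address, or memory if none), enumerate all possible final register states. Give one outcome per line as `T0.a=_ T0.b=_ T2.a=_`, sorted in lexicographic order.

outcome vector order: (T0.a,T0.b,T2.a)
|TSO outcomes| = 10

T0.a=0 T0.b=0 T2.a=1
T0.a=0 T0.b=0 T2.a=2
T0.a=0 T0.b=1 T2.a=1
T0.a=0 T0.b=1 T2.a=2
T0.a=0 T0.b=2 T2.a=1
T0.a=0 T0.b=2 T2.a=2
T0.a=1 T0.b=1 T2.a=1
T0.a=1 T0.b=1 T2.a=2
T0.a=1 T0.b=2 T2.a=1
T0.a=1 T0.b=2 T2.a=2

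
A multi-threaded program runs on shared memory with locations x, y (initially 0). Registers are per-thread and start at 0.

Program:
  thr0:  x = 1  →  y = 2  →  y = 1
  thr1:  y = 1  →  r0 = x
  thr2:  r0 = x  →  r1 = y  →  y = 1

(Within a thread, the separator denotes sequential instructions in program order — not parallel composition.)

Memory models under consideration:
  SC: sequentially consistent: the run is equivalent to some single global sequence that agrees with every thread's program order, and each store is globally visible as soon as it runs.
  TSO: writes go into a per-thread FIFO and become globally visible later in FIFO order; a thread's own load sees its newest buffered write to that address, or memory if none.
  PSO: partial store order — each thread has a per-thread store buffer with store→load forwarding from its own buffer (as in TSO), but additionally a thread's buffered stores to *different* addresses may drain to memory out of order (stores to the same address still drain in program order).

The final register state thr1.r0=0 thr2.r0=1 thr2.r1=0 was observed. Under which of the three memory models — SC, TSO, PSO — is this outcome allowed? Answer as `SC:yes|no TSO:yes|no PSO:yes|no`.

SC:no TSO:yes PSO:yes

outcome vector order: (thr1.r0,thr2.r0,thr2.r1)
SC: 11 outcomes — {(0,0,0) (0,0,1) (0,0,2) (0,1,1) (0,1,2) (1,0,0) (1,0,1) (1,0,2) (1,1,0) (1,1,1) (1,1,2)}
TSO: 12 outcomes — {(0,0,0) (0,0,1) (0,0,2) (0,1,0) (0,1,1) (0,1,2) (1,0,0) (1,0,1) (1,0,2) (1,1,0) (1,1,1) (1,1,2)}
PSO: 12 outcomes — {(0,0,0) (0,0,1) (0,0,2) (0,1,0) (0,1,1) (0,1,2) (1,0,0) (1,0,1) (1,0,2) (1,1,0) (1,1,1) (1,1,2)}
target (0,1,0) ∈ {TSO,PSO}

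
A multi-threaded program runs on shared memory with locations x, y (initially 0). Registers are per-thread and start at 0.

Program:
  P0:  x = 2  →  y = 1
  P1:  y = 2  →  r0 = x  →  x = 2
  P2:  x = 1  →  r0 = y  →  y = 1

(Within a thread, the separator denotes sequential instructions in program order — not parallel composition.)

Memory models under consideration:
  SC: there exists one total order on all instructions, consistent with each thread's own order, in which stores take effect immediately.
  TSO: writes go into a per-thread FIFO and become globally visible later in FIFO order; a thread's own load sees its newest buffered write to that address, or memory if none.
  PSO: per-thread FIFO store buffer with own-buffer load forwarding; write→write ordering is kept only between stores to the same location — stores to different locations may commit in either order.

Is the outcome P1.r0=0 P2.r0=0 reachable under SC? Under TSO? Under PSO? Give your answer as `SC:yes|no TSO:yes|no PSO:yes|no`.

outcome vector order: (P1.r0,P2.r0)
under SC → <0 1> <0 2> <1 0> <1 1> <1 2> <2 0> <2 1> <2 2>
under TSO → <0 0> <0 1> <0 2> <1 0> <1 1> <1 2> <2 0> <2 1> <2 2>
under PSO → <0 0> <0 1> <0 2> <1 0> <1 1> <1 2> <2 0> <2 1> <2 2>
target <0 0> ∈ {TSO,PSO}

SC:no TSO:yes PSO:yes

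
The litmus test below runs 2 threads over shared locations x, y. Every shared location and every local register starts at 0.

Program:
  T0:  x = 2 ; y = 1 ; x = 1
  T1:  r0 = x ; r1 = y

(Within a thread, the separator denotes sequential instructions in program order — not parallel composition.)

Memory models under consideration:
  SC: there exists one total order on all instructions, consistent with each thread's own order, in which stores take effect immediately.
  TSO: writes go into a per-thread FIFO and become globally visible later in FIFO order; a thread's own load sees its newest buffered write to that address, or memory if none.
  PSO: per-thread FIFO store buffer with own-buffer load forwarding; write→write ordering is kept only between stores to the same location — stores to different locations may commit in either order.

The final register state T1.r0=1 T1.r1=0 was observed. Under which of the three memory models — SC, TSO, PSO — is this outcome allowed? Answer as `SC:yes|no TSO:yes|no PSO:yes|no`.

SC:no TSO:no PSO:yes

outcome vector order: (T1.r0,T1.r1)
[SC] allowed = {00; 01; 11; 20; 21}
[TSO] allowed = {00; 01; 11; 20; 21}
[PSO] allowed = {00; 01; 10; 11; 20; 21}
target 10 ∈ {PSO}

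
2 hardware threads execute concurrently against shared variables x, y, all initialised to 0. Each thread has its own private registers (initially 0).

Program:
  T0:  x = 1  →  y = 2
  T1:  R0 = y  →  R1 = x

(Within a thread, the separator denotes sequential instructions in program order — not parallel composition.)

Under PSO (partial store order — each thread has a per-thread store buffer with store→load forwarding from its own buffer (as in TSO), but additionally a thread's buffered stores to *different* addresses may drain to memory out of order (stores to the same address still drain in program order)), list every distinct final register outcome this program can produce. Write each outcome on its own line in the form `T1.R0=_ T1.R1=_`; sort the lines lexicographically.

T1.R0=0 T1.R1=0
T1.R0=0 T1.R1=1
T1.R0=2 T1.R1=0
T1.R0=2 T1.R1=1

outcome vector order: (T1.R0,T1.R1)
|PSO outcomes| = 4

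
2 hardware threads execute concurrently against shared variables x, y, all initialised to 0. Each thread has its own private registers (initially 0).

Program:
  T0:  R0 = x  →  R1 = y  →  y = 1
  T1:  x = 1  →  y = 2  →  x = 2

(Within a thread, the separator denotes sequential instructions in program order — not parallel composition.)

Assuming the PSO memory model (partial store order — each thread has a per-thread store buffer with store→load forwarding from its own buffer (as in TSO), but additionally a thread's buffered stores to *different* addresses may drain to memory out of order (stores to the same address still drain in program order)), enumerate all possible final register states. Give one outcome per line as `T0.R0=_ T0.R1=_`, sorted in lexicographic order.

T0.R0=0 T0.R1=0
T0.R0=0 T0.R1=2
T0.R0=1 T0.R1=0
T0.R0=1 T0.R1=2
T0.R0=2 T0.R1=0
T0.R0=2 T0.R1=2

outcome vector order: (T0.R0,T0.R1)
|PSO outcomes| = 6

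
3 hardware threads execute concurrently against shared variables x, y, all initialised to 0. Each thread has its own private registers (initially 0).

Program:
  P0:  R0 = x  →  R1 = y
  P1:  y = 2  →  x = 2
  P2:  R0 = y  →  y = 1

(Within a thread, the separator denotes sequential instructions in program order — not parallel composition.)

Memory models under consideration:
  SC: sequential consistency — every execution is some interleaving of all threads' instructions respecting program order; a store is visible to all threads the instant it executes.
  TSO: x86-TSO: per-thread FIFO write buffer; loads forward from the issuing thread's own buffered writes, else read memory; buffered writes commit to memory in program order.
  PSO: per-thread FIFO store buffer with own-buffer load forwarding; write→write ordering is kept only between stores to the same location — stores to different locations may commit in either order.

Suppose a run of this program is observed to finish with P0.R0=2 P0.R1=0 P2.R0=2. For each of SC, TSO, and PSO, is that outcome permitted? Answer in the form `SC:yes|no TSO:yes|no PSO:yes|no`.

SC:no TSO:no PSO:yes

outcome vector order: (P0.R0,P0.R1,P2.R0)
under SC → (0,0,0) (0,0,2) (0,1,0) (0,1,2) (0,2,0) (0,2,2) (2,1,0) (2,1,2) (2,2,0) (2,2,2)
under TSO → (0,0,0) (0,0,2) (0,1,0) (0,1,2) (0,2,0) (0,2,2) (2,1,0) (2,1,2) (2,2,0) (2,2,2)
under PSO → (0,0,0) (0,0,2) (0,1,0) (0,1,2) (0,2,0) (0,2,2) (2,0,0) (2,0,2) (2,1,0) (2,1,2) (2,2,0) (2,2,2)
target (2,0,2) ∈ {PSO}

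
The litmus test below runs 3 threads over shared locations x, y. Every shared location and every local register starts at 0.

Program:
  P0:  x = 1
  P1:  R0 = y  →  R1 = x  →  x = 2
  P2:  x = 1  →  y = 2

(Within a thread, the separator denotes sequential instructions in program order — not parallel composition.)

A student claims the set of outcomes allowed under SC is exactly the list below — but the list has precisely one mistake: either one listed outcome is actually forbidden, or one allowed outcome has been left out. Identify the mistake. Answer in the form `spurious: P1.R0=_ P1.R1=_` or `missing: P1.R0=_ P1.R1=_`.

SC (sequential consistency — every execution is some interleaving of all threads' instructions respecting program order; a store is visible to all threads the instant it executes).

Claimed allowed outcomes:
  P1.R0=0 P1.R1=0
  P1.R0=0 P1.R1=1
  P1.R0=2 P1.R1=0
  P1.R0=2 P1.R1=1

spurious: P1.R0=2 P1.R1=0

outcome vector order: (P1.R0,P1.R1)
[SC] allowed = {(0,0) (0,1) (2,1)}
claimed∖SC = {(2,0)}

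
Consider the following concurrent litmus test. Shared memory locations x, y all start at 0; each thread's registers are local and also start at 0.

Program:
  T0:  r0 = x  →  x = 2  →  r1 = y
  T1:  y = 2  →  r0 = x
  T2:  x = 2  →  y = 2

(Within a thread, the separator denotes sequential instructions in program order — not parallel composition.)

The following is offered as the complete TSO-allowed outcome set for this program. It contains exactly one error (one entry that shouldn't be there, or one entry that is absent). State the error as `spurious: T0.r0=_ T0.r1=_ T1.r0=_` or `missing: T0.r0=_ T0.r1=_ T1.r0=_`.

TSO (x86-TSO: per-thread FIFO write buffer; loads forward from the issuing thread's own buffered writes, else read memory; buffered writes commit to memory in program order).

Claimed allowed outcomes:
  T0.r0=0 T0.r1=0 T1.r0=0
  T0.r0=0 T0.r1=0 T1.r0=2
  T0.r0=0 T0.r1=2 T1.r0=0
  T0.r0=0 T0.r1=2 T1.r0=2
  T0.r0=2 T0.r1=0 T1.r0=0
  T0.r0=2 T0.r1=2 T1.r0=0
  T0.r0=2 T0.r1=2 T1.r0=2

outcome vector order: (T0.r0,T0.r1,T1.r0)
[TSO] allowed = {000 002 020 022 200 202 220 222}
TSO∖claimed = {202}

missing: T0.r0=2 T0.r1=0 T1.r0=2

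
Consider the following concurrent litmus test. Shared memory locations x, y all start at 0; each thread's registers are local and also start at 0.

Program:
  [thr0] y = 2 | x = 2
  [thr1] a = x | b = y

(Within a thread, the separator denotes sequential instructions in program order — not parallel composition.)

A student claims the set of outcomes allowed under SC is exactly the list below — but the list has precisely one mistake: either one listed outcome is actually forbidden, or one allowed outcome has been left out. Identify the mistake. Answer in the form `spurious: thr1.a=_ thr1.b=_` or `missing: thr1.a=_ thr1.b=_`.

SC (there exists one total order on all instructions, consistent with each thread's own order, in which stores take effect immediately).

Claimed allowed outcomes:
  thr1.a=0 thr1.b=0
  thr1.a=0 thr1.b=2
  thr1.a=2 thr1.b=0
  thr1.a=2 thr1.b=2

spurious: thr1.a=2 thr1.b=0

outcome vector order: (thr1.a,thr1.b)
under SC → (0,0) (0,2) (2,2)
claimed∖SC = {(2,0)}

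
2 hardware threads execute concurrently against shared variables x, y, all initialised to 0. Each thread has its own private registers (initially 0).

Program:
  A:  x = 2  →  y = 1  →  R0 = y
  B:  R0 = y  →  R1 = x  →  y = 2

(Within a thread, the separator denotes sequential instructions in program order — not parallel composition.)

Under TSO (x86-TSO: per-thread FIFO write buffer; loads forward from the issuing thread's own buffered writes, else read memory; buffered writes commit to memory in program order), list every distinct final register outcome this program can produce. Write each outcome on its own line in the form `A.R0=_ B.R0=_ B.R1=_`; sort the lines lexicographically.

A.R0=1 B.R0=0 B.R1=0
A.R0=1 B.R0=0 B.R1=2
A.R0=1 B.R0=1 B.R1=2
A.R0=2 B.R0=0 B.R1=0
A.R0=2 B.R0=0 B.R1=2
A.R0=2 B.R0=1 B.R1=2

outcome vector order: (A.R0,B.R0,B.R1)
|TSO outcomes| = 6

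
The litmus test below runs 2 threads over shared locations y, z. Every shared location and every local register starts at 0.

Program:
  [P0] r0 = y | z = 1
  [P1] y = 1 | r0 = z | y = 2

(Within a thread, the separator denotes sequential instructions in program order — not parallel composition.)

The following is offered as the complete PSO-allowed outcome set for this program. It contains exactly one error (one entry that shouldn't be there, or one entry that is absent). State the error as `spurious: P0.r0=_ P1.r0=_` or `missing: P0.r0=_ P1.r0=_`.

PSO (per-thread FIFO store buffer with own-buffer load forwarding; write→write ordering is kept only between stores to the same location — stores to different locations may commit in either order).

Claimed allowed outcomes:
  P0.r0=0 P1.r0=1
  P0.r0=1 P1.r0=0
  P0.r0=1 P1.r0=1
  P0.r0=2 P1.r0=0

missing: P0.r0=0 P1.r0=0

outcome vector order: (P0.r0,P1.r0)
[PSO] allowed = {00; 01; 10; 11; 20}
PSO∖claimed = {00}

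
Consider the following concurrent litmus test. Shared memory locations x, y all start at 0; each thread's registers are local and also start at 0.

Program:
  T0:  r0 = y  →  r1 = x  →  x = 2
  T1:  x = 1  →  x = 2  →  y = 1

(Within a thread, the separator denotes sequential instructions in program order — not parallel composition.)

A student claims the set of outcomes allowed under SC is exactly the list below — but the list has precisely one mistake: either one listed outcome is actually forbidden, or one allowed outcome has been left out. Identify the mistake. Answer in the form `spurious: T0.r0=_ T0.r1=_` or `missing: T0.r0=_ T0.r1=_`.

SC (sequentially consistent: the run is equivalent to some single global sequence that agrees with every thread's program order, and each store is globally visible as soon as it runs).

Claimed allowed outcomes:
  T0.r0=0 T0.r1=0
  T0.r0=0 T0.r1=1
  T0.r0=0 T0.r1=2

missing: T0.r0=1 T0.r1=2

outcome vector order: (T0.r0,T0.r1)
under SC → 00; 01; 02; 12
SC∖claimed = {12}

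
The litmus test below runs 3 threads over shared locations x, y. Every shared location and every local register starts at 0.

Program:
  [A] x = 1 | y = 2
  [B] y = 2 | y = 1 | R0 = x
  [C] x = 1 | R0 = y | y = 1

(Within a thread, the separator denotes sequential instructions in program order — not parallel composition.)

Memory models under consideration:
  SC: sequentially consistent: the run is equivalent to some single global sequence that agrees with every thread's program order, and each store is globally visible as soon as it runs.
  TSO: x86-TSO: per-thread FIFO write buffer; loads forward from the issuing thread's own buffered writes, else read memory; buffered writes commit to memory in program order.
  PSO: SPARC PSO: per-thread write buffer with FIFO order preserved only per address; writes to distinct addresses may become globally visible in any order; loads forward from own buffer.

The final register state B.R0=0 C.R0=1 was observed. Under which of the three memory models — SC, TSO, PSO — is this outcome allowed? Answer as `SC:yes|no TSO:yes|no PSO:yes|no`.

SC:yes TSO:yes PSO:yes

outcome vector order: (B.R0,C.R0)
SC (5): 0/1 0/2 1/0 1/1 1/2
TSO (6): 0/0 0/1 0/2 1/0 1/1 1/2
PSO (6): 0/0 0/1 0/2 1/0 1/1 1/2
target 0/1 ∈ {SC,TSO,PSO}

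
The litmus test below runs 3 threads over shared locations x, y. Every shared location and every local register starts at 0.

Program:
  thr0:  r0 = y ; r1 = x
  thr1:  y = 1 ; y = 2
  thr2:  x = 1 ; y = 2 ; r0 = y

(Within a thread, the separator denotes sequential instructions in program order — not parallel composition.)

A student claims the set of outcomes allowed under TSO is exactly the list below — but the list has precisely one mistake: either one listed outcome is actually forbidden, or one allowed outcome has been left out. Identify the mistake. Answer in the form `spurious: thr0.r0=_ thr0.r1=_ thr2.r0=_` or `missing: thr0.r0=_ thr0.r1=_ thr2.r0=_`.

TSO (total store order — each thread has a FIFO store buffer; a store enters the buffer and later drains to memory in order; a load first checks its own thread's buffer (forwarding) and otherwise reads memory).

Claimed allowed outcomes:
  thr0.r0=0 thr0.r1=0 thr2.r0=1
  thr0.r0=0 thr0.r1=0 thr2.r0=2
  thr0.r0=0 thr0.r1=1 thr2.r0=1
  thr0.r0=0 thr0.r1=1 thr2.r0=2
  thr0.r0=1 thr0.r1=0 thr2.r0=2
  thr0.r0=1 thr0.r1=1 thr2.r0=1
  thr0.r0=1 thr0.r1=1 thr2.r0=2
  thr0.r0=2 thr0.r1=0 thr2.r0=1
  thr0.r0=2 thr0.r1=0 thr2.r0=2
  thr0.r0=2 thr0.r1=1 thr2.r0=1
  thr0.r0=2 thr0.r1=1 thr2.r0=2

spurious: thr0.r0=2 thr0.r1=0 thr2.r0=1

outcome vector order: (thr0.r0,thr0.r1,thr2.r0)
TSO (10): 0/0/1 0/0/2 0/1/1 0/1/2 1/0/2 1/1/1 1/1/2 2/0/2 2/1/1 2/1/2
claimed∖TSO = {2/0/1}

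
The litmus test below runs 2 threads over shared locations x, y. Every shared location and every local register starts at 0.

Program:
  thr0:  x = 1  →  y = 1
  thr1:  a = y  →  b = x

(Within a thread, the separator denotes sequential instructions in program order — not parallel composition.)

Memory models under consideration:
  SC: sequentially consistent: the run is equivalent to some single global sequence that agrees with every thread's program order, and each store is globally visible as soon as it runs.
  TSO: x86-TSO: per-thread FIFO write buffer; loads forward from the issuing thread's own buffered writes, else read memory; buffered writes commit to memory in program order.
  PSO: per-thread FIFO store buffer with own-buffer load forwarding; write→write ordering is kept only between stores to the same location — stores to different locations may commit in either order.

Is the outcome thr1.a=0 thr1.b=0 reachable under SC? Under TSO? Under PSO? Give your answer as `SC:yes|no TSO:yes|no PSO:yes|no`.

SC:yes TSO:yes PSO:yes

outcome vector order: (thr1.a,thr1.b)
SC: 3 outcomes — {0/0 0/1 1/1}
TSO: 3 outcomes — {0/0 0/1 1/1}
PSO: 4 outcomes — {0/0 0/1 1/0 1/1}
target 0/0 ∈ {SC,TSO,PSO}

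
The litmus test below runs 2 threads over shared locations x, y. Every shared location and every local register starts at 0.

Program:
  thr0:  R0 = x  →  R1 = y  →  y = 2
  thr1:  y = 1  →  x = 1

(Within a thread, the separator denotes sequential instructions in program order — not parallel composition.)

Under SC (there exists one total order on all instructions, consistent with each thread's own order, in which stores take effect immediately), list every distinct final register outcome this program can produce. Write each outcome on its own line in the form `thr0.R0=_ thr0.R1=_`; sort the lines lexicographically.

thr0.R0=0 thr0.R1=0
thr0.R0=0 thr0.R1=1
thr0.R0=1 thr0.R1=1

outcome vector order: (thr0.R0,thr0.R1)
|SC outcomes| = 3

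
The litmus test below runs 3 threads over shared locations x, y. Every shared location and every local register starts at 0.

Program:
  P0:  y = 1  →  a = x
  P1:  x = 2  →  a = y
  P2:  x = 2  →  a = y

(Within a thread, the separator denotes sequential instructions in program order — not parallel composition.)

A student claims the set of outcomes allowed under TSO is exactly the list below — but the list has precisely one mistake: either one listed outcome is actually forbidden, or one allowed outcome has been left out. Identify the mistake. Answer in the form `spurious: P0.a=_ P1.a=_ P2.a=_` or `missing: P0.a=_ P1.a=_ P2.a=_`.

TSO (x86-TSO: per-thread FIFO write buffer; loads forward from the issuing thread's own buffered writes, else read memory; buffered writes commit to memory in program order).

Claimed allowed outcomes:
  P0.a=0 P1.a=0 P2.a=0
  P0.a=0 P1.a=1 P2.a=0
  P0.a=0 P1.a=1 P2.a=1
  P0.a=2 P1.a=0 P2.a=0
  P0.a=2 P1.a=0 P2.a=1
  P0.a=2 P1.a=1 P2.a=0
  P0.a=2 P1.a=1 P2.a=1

outcome vector order: (P0.a,P1.a,P2.a)
[TSO] allowed = {(0,0,0); (0,0,1); (0,1,0); (0,1,1); (2,0,0); (2,0,1); (2,1,0); (2,1,1)}
TSO∖claimed = {(0,0,1)}

missing: P0.a=0 P1.a=0 P2.a=1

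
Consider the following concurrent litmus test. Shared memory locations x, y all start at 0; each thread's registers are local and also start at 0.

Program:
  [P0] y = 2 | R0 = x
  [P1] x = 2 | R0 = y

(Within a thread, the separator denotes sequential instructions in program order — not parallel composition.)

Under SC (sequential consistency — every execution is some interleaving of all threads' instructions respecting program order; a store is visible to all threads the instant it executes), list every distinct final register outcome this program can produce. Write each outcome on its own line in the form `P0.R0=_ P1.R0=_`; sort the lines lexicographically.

P0.R0=0 P1.R0=2
P0.R0=2 P1.R0=0
P0.R0=2 P1.R0=2

outcome vector order: (P0.R0,P1.R0)
|SC outcomes| = 3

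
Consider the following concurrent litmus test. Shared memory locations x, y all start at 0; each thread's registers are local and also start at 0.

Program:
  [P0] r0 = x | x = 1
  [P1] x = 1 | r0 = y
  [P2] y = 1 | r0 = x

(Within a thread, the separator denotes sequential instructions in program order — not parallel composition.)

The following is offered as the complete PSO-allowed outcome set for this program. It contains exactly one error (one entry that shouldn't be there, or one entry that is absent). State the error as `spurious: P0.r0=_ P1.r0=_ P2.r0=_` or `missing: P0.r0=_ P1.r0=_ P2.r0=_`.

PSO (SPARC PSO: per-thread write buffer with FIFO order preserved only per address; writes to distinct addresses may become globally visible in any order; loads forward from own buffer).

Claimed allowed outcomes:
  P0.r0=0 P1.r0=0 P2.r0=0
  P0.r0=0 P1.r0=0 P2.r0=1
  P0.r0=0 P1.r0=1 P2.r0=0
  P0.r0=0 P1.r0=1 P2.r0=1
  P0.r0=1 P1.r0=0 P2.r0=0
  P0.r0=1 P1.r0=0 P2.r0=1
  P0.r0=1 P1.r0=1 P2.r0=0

outcome vector order: (P0.r0,P1.r0,P2.r0)
PSO: 8 outcomes — {(0,0,0), (0,0,1), (0,1,0), (0,1,1), (1,0,0), (1,0,1), (1,1,0), (1,1,1)}
PSO∖claimed = {(1,1,1)}

missing: P0.r0=1 P1.r0=1 P2.r0=1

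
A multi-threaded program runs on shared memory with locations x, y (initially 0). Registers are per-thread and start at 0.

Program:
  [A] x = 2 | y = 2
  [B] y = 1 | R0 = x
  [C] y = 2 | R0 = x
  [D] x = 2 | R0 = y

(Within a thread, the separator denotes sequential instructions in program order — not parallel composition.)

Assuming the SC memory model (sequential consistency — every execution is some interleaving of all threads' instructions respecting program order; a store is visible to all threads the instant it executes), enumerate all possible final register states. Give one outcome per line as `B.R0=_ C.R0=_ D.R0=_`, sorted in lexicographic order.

B.R0=0 C.R0=0 D.R0=1
B.R0=0 C.R0=0 D.R0=2
B.R0=0 C.R0=2 D.R0=1
B.R0=0 C.R0=2 D.R0=2
B.R0=2 C.R0=0 D.R0=1
B.R0=2 C.R0=0 D.R0=2
B.R0=2 C.R0=2 D.R0=0
B.R0=2 C.R0=2 D.R0=1
B.R0=2 C.R0=2 D.R0=2

outcome vector order: (B.R0,C.R0,D.R0)
|SC outcomes| = 9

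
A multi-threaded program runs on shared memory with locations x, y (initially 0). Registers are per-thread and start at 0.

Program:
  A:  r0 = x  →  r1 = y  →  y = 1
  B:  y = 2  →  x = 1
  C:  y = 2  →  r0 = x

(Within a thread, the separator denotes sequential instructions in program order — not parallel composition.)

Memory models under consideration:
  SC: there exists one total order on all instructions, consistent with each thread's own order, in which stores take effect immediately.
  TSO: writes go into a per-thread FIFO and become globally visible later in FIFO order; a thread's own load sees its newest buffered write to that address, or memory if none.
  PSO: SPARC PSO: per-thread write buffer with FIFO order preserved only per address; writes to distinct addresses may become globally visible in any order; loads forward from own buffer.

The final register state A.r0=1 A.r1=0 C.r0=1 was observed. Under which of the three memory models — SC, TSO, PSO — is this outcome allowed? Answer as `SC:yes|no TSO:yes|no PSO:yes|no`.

outcome vector order: (A.r0,A.r1,C.r0)
[SC] allowed = {000, 001, 020, 021, 120, 121}
[TSO] allowed = {000, 001, 020, 021, 120, 121}
[PSO] allowed = {000, 001, 020, 021, 100, 101, 120, 121}
target 101 ∈ {PSO}

SC:no TSO:no PSO:yes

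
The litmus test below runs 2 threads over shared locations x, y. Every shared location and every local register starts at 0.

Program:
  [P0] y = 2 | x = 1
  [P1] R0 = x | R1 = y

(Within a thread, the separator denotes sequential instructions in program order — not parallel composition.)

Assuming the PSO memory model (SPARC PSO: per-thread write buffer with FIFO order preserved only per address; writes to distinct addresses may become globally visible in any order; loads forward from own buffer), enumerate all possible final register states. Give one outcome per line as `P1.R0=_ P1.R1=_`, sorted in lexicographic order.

P1.R0=0 P1.R1=0
P1.R0=0 P1.R1=2
P1.R0=1 P1.R1=0
P1.R0=1 P1.R1=2

outcome vector order: (P1.R0,P1.R1)
|PSO outcomes| = 4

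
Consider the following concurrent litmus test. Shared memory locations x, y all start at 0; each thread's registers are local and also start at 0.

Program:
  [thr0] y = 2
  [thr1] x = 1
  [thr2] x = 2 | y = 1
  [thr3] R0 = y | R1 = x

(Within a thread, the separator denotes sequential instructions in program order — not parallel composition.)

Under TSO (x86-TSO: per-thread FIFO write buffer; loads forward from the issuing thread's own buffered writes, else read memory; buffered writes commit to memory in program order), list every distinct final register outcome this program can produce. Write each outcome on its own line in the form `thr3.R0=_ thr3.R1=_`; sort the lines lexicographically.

thr3.R0=0 thr3.R1=0
thr3.R0=0 thr3.R1=1
thr3.R0=0 thr3.R1=2
thr3.R0=1 thr3.R1=1
thr3.R0=1 thr3.R1=2
thr3.R0=2 thr3.R1=0
thr3.R0=2 thr3.R1=1
thr3.R0=2 thr3.R1=2

outcome vector order: (thr3.R0,thr3.R1)
|TSO outcomes| = 8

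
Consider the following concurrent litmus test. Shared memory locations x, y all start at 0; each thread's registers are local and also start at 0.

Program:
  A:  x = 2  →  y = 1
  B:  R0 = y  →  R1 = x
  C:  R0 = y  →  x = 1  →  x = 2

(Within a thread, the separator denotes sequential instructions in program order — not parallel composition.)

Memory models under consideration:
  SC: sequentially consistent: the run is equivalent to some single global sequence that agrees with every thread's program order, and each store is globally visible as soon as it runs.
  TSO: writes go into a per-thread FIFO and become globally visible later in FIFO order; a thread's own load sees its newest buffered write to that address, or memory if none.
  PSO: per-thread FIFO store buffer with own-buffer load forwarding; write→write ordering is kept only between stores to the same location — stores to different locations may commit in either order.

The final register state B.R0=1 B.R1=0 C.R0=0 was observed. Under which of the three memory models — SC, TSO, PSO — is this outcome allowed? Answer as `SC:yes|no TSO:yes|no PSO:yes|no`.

SC:no TSO:no PSO:yes

outcome vector order: (B.R0,B.R1,C.R0)
under SC → 000, 001, 010, 011, 020, 021, 110, 111, 120, 121
under TSO → 000, 001, 010, 011, 020, 021, 110, 111, 120, 121
under PSO → 000, 001, 010, 011, 020, 021, 100, 101, 110, 111, 120, 121
target 100 ∈ {PSO}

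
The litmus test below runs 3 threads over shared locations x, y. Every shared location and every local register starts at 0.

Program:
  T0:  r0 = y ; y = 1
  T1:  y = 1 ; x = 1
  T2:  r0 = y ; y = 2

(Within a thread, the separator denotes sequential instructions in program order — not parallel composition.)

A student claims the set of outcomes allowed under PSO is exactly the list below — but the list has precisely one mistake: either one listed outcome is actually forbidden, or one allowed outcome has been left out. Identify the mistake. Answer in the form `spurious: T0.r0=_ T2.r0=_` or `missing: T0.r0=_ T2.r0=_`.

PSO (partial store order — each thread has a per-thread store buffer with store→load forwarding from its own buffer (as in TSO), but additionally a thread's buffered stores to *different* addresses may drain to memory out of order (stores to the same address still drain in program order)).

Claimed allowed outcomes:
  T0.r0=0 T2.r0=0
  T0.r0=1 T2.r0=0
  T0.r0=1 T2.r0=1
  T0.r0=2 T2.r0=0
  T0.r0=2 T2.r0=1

outcome vector order: (T0.r0,T2.r0)
[PSO] allowed = {0/0, 0/1, 1/0, 1/1, 2/0, 2/1}
PSO∖claimed = {0/1}

missing: T0.r0=0 T2.r0=1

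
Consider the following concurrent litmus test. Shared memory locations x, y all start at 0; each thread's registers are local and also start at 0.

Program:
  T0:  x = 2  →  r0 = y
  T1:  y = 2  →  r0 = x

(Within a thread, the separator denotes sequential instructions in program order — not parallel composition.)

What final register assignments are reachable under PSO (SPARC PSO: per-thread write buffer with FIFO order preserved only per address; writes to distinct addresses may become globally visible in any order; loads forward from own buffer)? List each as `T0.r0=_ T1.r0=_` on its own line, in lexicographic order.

T0.r0=0 T1.r0=0
T0.r0=0 T1.r0=2
T0.r0=2 T1.r0=0
T0.r0=2 T1.r0=2

outcome vector order: (T0.r0,T1.r0)
|PSO outcomes| = 4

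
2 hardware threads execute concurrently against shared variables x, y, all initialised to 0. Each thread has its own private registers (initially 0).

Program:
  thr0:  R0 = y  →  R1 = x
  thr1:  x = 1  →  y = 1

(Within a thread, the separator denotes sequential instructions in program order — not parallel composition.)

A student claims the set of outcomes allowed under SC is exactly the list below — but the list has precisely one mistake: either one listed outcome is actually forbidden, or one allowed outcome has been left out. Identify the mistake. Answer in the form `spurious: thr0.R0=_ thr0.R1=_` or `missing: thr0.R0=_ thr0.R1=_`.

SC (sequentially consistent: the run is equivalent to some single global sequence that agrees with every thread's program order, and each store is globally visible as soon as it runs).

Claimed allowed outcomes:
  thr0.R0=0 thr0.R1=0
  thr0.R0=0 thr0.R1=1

outcome vector order: (thr0.R0,thr0.R1)
SC (3): (0,0), (0,1), (1,1)
SC∖claimed = {(1,1)}

missing: thr0.R0=1 thr0.R1=1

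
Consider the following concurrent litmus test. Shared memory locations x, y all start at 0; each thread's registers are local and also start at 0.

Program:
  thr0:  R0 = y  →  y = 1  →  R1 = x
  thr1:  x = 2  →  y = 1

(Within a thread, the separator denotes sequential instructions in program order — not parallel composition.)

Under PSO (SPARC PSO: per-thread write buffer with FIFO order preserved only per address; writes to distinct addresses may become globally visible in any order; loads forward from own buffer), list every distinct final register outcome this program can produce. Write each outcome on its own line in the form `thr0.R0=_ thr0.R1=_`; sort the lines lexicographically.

outcome vector order: (thr0.R0,thr0.R1)
|PSO outcomes| = 4

thr0.R0=0 thr0.R1=0
thr0.R0=0 thr0.R1=2
thr0.R0=1 thr0.R1=0
thr0.R0=1 thr0.R1=2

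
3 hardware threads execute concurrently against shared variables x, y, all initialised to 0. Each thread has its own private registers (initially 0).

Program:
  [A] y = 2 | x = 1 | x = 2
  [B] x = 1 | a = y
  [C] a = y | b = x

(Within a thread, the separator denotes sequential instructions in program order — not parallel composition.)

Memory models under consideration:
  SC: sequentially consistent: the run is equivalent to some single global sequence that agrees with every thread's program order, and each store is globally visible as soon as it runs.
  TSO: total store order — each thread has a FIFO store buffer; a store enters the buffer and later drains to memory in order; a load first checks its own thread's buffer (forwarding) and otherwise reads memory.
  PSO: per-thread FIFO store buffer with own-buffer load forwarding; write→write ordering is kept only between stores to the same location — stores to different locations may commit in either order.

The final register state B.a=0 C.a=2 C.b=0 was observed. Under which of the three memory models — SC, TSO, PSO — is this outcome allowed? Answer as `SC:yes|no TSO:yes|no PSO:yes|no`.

outcome vector order: (B.a,C.a,C.b)
SC: 11 outcomes — {(0,0,0), (0,0,1), (0,0,2), (0,2,1), (0,2,2), (2,0,0), (2,0,1), (2,0,2), (2,2,0), (2,2,1), (2,2,2)}
TSO: 12 outcomes — {(0,0,0), (0,0,1), (0,0,2), (0,2,0), (0,2,1), (0,2,2), (2,0,0), (2,0,1), (2,0,2), (2,2,0), (2,2,1), (2,2,2)}
PSO: 12 outcomes — {(0,0,0), (0,0,1), (0,0,2), (0,2,0), (0,2,1), (0,2,2), (2,0,0), (2,0,1), (2,0,2), (2,2,0), (2,2,1), (2,2,2)}
target (0,2,0) ∈ {TSO,PSO}

SC:no TSO:yes PSO:yes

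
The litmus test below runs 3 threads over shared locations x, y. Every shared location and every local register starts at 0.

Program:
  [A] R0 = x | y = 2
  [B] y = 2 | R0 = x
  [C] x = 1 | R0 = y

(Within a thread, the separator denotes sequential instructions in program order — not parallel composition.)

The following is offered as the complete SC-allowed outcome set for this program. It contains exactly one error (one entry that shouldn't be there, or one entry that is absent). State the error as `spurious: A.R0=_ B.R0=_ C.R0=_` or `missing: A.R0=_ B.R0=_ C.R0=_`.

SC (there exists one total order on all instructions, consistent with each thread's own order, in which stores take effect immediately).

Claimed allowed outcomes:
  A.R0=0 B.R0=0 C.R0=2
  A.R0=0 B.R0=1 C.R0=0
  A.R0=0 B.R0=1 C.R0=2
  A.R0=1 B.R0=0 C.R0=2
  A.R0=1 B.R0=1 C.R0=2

outcome vector order: (A.R0,B.R0,C.R0)
under SC → 0/0/2, 0/1/0, 0/1/2, 1/0/2, 1/1/0, 1/1/2
SC∖claimed = {1/1/0}

missing: A.R0=1 B.R0=1 C.R0=0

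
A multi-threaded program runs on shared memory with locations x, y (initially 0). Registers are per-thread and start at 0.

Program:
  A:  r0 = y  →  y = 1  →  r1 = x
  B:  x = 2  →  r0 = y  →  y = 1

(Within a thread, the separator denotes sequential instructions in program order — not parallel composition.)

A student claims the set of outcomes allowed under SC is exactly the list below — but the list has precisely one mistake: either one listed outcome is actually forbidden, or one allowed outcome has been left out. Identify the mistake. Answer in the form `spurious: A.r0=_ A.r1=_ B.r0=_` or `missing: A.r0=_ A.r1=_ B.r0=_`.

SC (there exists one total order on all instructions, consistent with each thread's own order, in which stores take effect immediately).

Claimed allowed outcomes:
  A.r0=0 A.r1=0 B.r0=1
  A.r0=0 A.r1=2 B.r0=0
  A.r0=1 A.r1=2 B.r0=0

missing: A.r0=0 A.r1=2 B.r0=1

outcome vector order: (A.r0,A.r1,B.r0)
SC (4): (0,0,1), (0,2,0), (0,2,1), (1,2,0)
SC∖claimed = {(0,2,1)}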